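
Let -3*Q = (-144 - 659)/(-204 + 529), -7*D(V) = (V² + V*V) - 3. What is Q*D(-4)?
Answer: -23287/6825 ≈ -3.4120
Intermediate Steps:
D(V) = 3/7 - 2*V²/7 (D(V) = -((V² + V*V) - 3)/7 = -((V² + V²) - 3)/7 = -(2*V² - 3)/7 = -(-3 + 2*V²)/7 = 3/7 - 2*V²/7)
Q = 803/975 (Q = -(-144 - 659)/(3*(-204 + 529)) = -(-803)/(3*325) = -⅓*(-803/325) = 803/975 ≈ 0.82359)
Q*D(-4) = 803*(3/7 - 2/7*(-4)²)/975 = 803*(3/7 - 2/7*16)/975 = 803*(3/7 - 32/7)/975 = (803/975)*(-29/7) = -23287/6825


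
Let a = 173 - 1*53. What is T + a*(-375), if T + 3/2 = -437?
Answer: -90877/2 ≈ -45439.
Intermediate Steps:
T = -877/2 (T = -3/2 - 437 = -877/2 ≈ -438.50)
a = 120 (a = 173 - 53 = 120)
T + a*(-375) = -877/2 + 120*(-375) = -877/2 - 45000 = -90877/2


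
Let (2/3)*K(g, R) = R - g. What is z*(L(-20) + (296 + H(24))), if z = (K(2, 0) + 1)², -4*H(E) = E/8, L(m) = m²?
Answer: 2781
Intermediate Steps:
K(g, R) = -3*g/2 + 3*R/2 (K(g, R) = 3*(R - g)/2 = -3*g/2 + 3*R/2)
H(E) = -E/32 (H(E) = -E/(4*8) = -E/32)
z = 4 (z = ((-3/2*2 + (3/2)*0) + 1)² = ((-3 + 0) + 1)² = (-3 + 1)² = (-2)² = 4)
z*(L(-20) + (296 + H(24))) = 4*((-20)² + (296 - 1/32*24)) = 4*(400 + (296 - ¾)) = 4*(400 + 1181/4) = 4*(2781/4) = 2781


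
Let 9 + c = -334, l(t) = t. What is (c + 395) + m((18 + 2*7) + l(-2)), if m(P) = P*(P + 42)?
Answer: 2212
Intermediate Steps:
c = -343 (c = -9 - 334 = -343)
m(P) = P*(42 + P)
(c + 395) + m((18 + 2*7) + l(-2)) = (-343 + 395) + ((18 + 2*7) - 2)*(42 + ((18 + 2*7) - 2)) = 52 + ((18 + 14) - 2)*(42 + ((18 + 14) - 2)) = 52 + (32 - 2)*(42 + (32 - 2)) = 52 + 30*(42 + 30) = 52 + 30*72 = 52 + 2160 = 2212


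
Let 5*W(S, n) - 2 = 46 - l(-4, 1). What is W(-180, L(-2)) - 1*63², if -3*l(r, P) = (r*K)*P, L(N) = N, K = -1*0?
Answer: -19797/5 ≈ -3959.4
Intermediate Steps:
K = 0
l(r, P) = 0 (l(r, P) = -r*0*P/3 = -0*P = -⅓*0 = 0)
W(S, n) = 48/5 (W(S, n) = ⅖ + (46 - 1*0)/5 = ⅖ + (46 + 0)/5 = ⅖ + (⅕)*46 = ⅖ + 46/5 = 48/5)
W(-180, L(-2)) - 1*63² = 48/5 - 1*63² = 48/5 - 1*3969 = 48/5 - 3969 = -19797/5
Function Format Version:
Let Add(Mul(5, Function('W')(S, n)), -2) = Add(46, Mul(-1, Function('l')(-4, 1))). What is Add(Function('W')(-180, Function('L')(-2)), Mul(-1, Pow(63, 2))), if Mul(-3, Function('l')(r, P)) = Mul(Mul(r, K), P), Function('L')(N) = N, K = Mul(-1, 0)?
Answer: Rational(-19797, 5) ≈ -3959.4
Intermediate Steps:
K = 0
Function('l')(r, P) = 0 (Function('l')(r, P) = Mul(Rational(-1, 3), Mul(Mul(r, 0), P)) = Mul(Rational(-1, 3), Mul(0, P)) = Mul(Rational(-1, 3), 0) = 0)
Function('W')(S, n) = Rational(48, 5) (Function('W')(S, n) = Add(Rational(2, 5), Mul(Rational(1, 5), Add(46, Mul(-1, 0)))) = Add(Rational(2, 5), Mul(Rational(1, 5), Add(46, 0))) = Add(Rational(2, 5), Mul(Rational(1, 5), 46)) = Add(Rational(2, 5), Rational(46, 5)) = Rational(48, 5))
Add(Function('W')(-180, Function('L')(-2)), Mul(-1, Pow(63, 2))) = Add(Rational(48, 5), Mul(-1, Pow(63, 2))) = Add(Rational(48, 5), Mul(-1, 3969)) = Add(Rational(48, 5), -3969) = Rational(-19797, 5)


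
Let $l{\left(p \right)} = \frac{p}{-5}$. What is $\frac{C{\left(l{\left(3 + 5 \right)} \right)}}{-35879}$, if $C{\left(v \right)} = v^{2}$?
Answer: $- \frac{64}{896975} \approx -7.1351 \cdot 10^{-5}$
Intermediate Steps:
$l{\left(p \right)} = - \frac{p}{5}$ ($l{\left(p \right)} = p \left(- \frac{1}{5}\right) = - \frac{p}{5}$)
$\frac{C{\left(l{\left(3 + 5 \right)} \right)}}{-35879} = \frac{\left(- \frac{3 + 5}{5}\right)^{2}}{-35879} = \left(\left(- \frac{1}{5}\right) 8\right)^{2} \left(- \frac{1}{35879}\right) = \left(- \frac{8}{5}\right)^{2} \left(- \frac{1}{35879}\right) = \frac{64}{25} \left(- \frac{1}{35879}\right) = - \frac{64}{896975}$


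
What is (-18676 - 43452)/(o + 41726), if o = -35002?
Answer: -15532/1681 ≈ -9.2397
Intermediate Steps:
(-18676 - 43452)/(o + 41726) = (-18676 - 43452)/(-35002 + 41726) = -62128/6724 = -62128*1/6724 = -15532/1681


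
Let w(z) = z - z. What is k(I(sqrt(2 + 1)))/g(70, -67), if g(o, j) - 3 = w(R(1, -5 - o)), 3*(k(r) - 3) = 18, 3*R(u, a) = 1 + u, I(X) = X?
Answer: 3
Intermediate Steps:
R(u, a) = 1/3 + u/3 (R(u, a) = (1 + u)/3 = 1/3 + u/3)
w(z) = 0
k(r) = 9 (k(r) = 3 + (1/3)*18 = 3 + 6 = 9)
g(o, j) = 3 (g(o, j) = 3 + 0 = 3)
k(I(sqrt(2 + 1)))/g(70, -67) = 9/3 = 9*(1/3) = 3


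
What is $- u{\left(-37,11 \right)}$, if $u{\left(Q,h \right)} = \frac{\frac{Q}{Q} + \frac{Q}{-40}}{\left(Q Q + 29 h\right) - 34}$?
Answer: $- \frac{77}{66160} \approx -0.0011638$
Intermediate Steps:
$u{\left(Q,h \right)} = \frac{1 - \frac{Q}{40}}{-34 + Q^{2} + 29 h}$ ($u{\left(Q,h \right)} = \frac{1 + Q \left(- \frac{1}{40}\right)}{\left(Q^{2} + 29 h\right) - 34} = \frac{1 - \frac{Q}{40}}{-34 + Q^{2} + 29 h}$)
$- u{\left(-37,11 \right)} = - \frac{40 - -37}{40 \left(-34 + \left(-37\right)^{2} + 29 \cdot 11\right)} = - \frac{40 + 37}{40 \left(-34 + 1369 + 319\right)} = - \frac{77}{40 \cdot 1654} = \left(-1\right) \frac{77}{66160} = - \frac{77}{66160}$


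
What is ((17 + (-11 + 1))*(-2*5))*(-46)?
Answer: 3220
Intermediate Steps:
((17 + (-11 + 1))*(-2*5))*(-46) = ((17 - 10)*(-10))*(-46) = (7*(-10))*(-46) = -70*(-46) = 3220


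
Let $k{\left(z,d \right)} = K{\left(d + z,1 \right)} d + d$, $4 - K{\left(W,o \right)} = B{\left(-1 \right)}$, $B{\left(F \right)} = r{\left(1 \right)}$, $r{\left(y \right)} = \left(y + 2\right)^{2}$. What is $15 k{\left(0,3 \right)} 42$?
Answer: $-7560$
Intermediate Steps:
$r{\left(y \right)} = \left(2 + y\right)^{2}$
$B{\left(F \right)} = 9$ ($B{\left(F \right)} = \left(2 + 1\right)^{2} = 3^{2} = 9$)
$K{\left(W,o \right)} = -5$ ($K{\left(W,o \right)} = 4 - 9 = -5$)
$k{\left(z,d \right)} = - 4 d$ ($k{\left(z,d \right)} = - 5 d + d = - 4 d$)
$15 k{\left(0,3 \right)} 42 = 15 \left(\left(-4\right) 3\right) 42 = 15 \left(-12\right) 42 = \left(-180\right) 42 = -7560$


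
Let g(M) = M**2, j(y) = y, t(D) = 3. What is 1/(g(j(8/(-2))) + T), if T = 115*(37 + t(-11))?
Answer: 1/4616 ≈ 0.00021664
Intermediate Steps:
T = 4600 (T = 115*(37 + 3) = 115*40 = 4600)
1/(g(j(8/(-2))) + T) = 1/((8/(-2))**2 + 4600) = 1/((8*(-1/2))**2 + 4600) = 1/((-4)**2 + 4600) = 1/(16 + 4600) = 1/4616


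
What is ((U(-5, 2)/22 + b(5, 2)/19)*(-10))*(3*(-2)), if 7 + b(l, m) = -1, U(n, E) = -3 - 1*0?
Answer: -6990/209 ≈ -33.445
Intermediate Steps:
U(n, E) = -3 (U(n, E) = -3 + 0 = -3)
b(l, m) = -8 (b(l, m) = -7 - 1 = -8)
((U(-5, 2)/22 + b(5, 2)/19)*(-10))*(3*(-2)) = ((-3/22 - 8/19)*(-10))*(3*(-2)) = ((-3*1/22 - 8*1/19)*(-10))*(-6) = ((-3/22 - 8/19)*(-10))*(-6) = -233/418*(-10)*(-6) = (1165/209)*(-6) = -6990/209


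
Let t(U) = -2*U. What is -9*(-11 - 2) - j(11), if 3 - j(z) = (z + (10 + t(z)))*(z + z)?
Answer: 92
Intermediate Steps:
j(z) = 3 - 2*z*(10 - z) (j(z) = 3 - (z + (10 - 2*z))*(z + z) = 3 - (10 - z)*2*z = 3 - 2*z*(10 - z))
-9*(-11 - 2) - j(11) = -9*(-11 - 2) - (3 - 20*11 + 2*11²) = -9*(-13) - (3 - 220 + 2*121) = 117 - (3 - 220 + 242) = 117 - 1*25 = 117 - 25 = 92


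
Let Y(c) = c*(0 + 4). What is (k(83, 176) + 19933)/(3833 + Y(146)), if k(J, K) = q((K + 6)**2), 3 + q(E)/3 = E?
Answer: 119296/4417 ≈ 27.008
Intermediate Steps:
Y(c) = 4*c (Y(c) = c*4 = 4*c)
q(E) = -9 + 3*E
k(J, K) = -9 + 3*(6 + K)**2 (k(J, K) = -9 + 3*(K + 6)**2 = -9 + 3*(6 + K)**2)
(k(83, 176) + 19933)/(3833 + Y(146)) = ((-9 + 3*(6 + 176)**2) + 19933)/(3833 + 4*146) = ((-9 + 3*182**2) + 19933)/(3833 + 584) = ((-9 + 3*33124) + 19933)/4417 = ((-9 + 99372) + 19933)*(1/4417) = (99363 + 19933)*(1/4417) = 119296*(1/4417) = 119296/4417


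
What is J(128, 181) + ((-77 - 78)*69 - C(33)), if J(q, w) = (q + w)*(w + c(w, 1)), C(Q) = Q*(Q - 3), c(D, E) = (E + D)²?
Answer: 10279560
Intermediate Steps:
c(D, E) = (D + E)²
C(Q) = Q*(-3 + Q)
J(q, w) = (q + w)*(w + (1 + w)²) (J(q, w) = (q + w)*(w + (w + 1)²) = (q + w)*(w + (1 + w)²))
J(128, 181) + ((-77 - 78)*69 - C(33)) = (181² + 128*181 + 128*(1 + 181)² + 181*(1 + 181)²) + ((-77 - 78)*69 - 33*(-3 + 33)) = (32761 + 23168 + 128*182² + 181*182²) + (-155*69 - 33*30) = (32761 + 23168 + 128*33124 + 181*33124) + (-10695 - 1*990) = (32761 + 23168 + 4239872 + 5995444) + (-10695 - 990) = 10291245 - 11685 = 10279560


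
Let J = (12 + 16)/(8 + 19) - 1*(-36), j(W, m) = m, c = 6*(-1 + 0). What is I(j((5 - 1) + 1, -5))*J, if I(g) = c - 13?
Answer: -19000/27 ≈ -703.70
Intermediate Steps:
c = -6 (c = 6*(-1) = -6)
J = 1000/27 (J = 28/27 + 36 = 1000/27 ≈ 37.037)
I(g) = -19 (I(g) = -6 - 13 = -19)
I(j((5 - 1) + 1, -5))*J = -19*1000/27 = -19000/27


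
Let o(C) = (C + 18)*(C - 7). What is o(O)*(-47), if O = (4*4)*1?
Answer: -14382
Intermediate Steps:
O = 16 (O = 16*1 = 16)
o(C) = (-7 + C)*(18 + C) (o(C) = (18 + C)*(-7 + C) = (-7 + C)*(18 + C))
o(O)*(-47) = (-126 + 16² + 11*16)*(-47) = (-126 + 256 + 176)*(-47) = 306*(-47) = -14382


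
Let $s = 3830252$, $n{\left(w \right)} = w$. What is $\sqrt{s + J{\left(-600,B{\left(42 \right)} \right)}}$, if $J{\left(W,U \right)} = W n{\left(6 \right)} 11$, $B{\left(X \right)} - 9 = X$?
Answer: $2 \sqrt{947663} \approx 1947.0$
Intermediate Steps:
$B{\left(X \right)} = 9 + X$
$J{\left(W,U \right)} = 66 W$ ($J{\left(W,U \right)} = W 6 \cdot 11 = 6 W 11 = 66 W$)
$\sqrt{s + J{\left(-600,B{\left(42 \right)} \right)}} = \sqrt{3830252 + 66 \left(-600\right)} = \sqrt{3830252 - 39600} = \sqrt{3790652} = 2 \sqrt{947663}$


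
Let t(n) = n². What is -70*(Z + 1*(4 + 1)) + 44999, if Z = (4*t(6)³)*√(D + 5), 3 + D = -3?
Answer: 44649 - 13063680*I ≈ 44649.0 - 1.3064e+7*I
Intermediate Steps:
D = -6 (D = -3 - 3 = -6)
Z = 186624*I (Z = (4*(6²)³)*√(-6 + 5) = (4*36³)*√(-1) = (4*46656)*I = 186624*I ≈ 1.8662e+5*I)
-70*(Z + 1*(4 + 1)) + 44999 = -70*(186624*I + 1*(4 + 1)) + 44999 = -70*(186624*I + 1*5) + 44999 = -70*(186624*I + 5) + 44999 = -70*(5 + 186624*I) + 44999 = (-350 - 13063680*I) + 44999 = 44649 - 13063680*I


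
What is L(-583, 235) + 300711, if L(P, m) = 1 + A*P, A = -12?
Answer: 307708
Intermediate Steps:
L(P, m) = 1 - 12*P
L(-583, 235) + 300711 = (1 - 12*(-583)) + 300711 = (1 + 6996) + 300711 = 6997 + 300711 = 307708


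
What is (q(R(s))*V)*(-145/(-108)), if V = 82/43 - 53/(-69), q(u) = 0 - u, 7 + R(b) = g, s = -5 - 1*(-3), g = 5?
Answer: 1150865/160218 ≈ 7.1831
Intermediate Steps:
s = -2 (s = -5 + 3 = -2)
R(b) = -2 (R(b) = -7 + 5 = -2)
q(u) = -u
V = 7937/2967 (V = 82*(1/43) - 53*(-1/69) = 82/43 + 53/69 = 7937/2967 ≈ 2.6751)
(q(R(s))*V)*(-145/(-108)) = (-1*(-2)*(7937/2967))*(-145/(-108)) = (2*(7937/2967))*(-145*(-1/108)) = (15874/2967)*(145/108) = 1150865/160218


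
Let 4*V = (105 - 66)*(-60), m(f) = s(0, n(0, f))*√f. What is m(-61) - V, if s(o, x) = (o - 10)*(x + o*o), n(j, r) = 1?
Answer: 585 - 10*I*√61 ≈ 585.0 - 78.103*I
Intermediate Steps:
s(o, x) = (-10 + o)*(x + o²)
m(f) = -10*√f (m(f) = (0³ - 10*1 - 10*0² + 0*1)*√f = (0 - 10 - 10*0 + 0)*√f = (0 - 10 + 0 + 0)*√f = -10*√f)
V = -585 (V = ((105 - 66)*(-60))/4 = (39*(-60))/4 = (¼)*(-2340) = -585)
m(-61) - V = -10*I*√61 - 1*(-585) = -10*I*√61 + 585 = 585 - 10*I*√61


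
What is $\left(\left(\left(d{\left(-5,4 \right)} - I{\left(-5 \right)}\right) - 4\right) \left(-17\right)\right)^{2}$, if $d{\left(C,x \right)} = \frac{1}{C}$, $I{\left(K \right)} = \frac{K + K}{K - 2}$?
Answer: $\frac{11215801}{1225} \approx 9155.8$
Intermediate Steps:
$I{\left(K \right)} = \frac{2 K}{-2 + K}$
$\left(\left(\left(d{\left(-5,4 \right)} - I{\left(-5 \right)}\right) - 4\right) \left(-17\right)\right)^{2} = \left(\left(\left(\frac{1}{-5} - 2 \left(-5\right) \frac{1}{-2 - 5}\right) - 4\right) \left(-17\right)\right)^{2} = \left(\left(\left(- \frac{1}{5} - 2 \left(-5\right) \frac{1}{-7}\right) - 4\right) \left(-17\right)\right)^{2} = \left(\left(\left(- \frac{1}{5} - 2 \left(-5\right) \left(- \frac{1}{7}\right)\right) - 4\right) \left(-17\right)\right)^{2} = \left(\left(\left(- \frac{1}{5} - \frac{10}{7}\right) - 4\right) \left(-17\right)\right)^{2} = \left(\left(- \frac{57}{35} - 4\right) \left(-17\right)\right)^{2} = \left(\left(- \frac{197}{35}\right) \left(-17\right)\right)^{2} = \left(\frac{3349}{35}\right)^{2} = \frac{11215801}{1225}$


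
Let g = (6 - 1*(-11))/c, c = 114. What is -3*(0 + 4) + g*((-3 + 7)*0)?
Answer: -12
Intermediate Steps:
g = 17/114 (g = (6 - 1*(-11))/114 = (6 + 11)*(1/114) = 17*(1/114) = 17/114 ≈ 0.14912)
-3*(0 + 4) + g*((-3 + 7)*0) = -3*(0 + 4) + 17*((-3 + 7)*0)/114 = -3*4 + 17*(4*0)/114 = -12 + (17/114)*0 = -12 + 0 = -12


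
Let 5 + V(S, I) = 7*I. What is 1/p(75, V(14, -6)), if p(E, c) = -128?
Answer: -1/128 ≈ -0.0078125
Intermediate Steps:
V(S, I) = -5 + 7*I
1/p(75, V(14, -6)) = 1/(-128) = -1/128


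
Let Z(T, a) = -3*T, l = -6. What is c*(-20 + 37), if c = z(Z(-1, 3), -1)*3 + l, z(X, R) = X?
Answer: 51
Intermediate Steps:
c = 3 (c = -3*(-1)*3 - 6 = 3*3 - 6 = 9 - 6 = 3)
c*(-20 + 37) = 3*(-20 + 37) = 3*17 = 51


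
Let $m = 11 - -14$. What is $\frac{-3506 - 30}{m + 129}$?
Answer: $- \frac{1768}{77} \approx -22.961$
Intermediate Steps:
$m = 25$ ($m = 11 + 14 = 25$)
$\frac{-3506 - 30}{m + 129} = \frac{-3506 - 30}{25 + 129} = \frac{-3506 + \left(-1455 + 1425\right)}{154} = \left(-3506 - 30\right) \frac{1}{154} = \left(-3536\right) \frac{1}{154} = - \frac{1768}{77}$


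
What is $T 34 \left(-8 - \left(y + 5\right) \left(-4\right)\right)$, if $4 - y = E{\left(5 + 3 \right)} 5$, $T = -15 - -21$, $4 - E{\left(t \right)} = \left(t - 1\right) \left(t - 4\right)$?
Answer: $103632$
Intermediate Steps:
$E{\left(t \right)} = 4 - \left(-1 + t\right) \left(-4 + t\right)$ ($E{\left(t \right)} = 4 - \left(t - 1\right) \left(t - 4\right) = 4 - \left(-1 + t\right) \left(-4 + t\right)$)
$T = 6$ ($T = -15 + 21 = 6$)
$y = 124$ ($y = 4 - \left(5 + 3\right) \left(5 - \left(5 + 3\right)\right) 5 = 4 - 8 \left(5 - 8\right) 5 = 4 - 8 \left(-3\right) 5 = 4 - \left(-24\right) 5 = 4 - -120 = 4 + 120 = 124$)
$T 34 \left(-8 - \left(y + 5\right) \left(-4\right)\right) = 6 \cdot 34 \left(-8 - \left(124 + 5\right) \left(-4\right)\right) = 204 \left(-8 - 129 \left(-4\right)\right) = 204 \left(-8 - -516\right) = 204 \left(-8 + 516\right) = 204 \cdot 508 = 103632$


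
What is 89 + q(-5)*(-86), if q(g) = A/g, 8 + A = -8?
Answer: -931/5 ≈ -186.20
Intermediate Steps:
A = -16 (A = -8 - 8 = -16)
q(g) = -16/g
89 + q(-5)*(-86) = 89 - 16/(-5)*(-86) = 89 - 16*(-1/5)*(-86) = 89 + (16/5)*(-86) = 89 - 1376/5 = -931/5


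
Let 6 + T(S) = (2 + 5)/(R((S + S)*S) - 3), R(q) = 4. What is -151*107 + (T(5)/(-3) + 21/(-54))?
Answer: -290839/18 ≈ -16158.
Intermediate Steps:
T(S) = 1 (T(S) = -6 + (2 + 5)/(4 - 3) = -6 + 7/1 = -6 + 7*1 = -6 + 7 = 1)
-151*107 + (T(5)/(-3) + 21/(-54)) = -151*107 + (1/(-3) + 21/(-54)) = -16157 + (1*(-⅓) + 21*(-1/54)) = -16157 + (-⅓ - 7/18) = -16157 - 13/18 = -290839/18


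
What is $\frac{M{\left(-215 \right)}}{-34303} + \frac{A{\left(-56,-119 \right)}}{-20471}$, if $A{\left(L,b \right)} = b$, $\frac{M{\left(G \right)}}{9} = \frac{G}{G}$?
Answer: $\frac{3897818}{702216713} \approx 0.0055507$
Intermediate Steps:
$M{\left(G \right)} = 9$ ($M{\left(G \right)} = 9 \frac{G}{G} = 9 \cdot 1 = 9$)
$\frac{M{\left(-215 \right)}}{-34303} + \frac{A{\left(-56,-119 \right)}}{-20471} = \frac{9}{-34303} - \frac{119}{-20471} = 9 \left(- \frac{1}{34303}\right) - - \frac{119}{20471} = - \frac{9}{34303} + \frac{119}{20471} = \frac{3897818}{702216713}$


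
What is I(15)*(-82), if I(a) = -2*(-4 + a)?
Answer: 1804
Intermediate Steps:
I(a) = 8 - 2*a
I(15)*(-82) = (8 - 2*15)*(-82) = (8 - 30)*(-82) = -22*(-82) = 1804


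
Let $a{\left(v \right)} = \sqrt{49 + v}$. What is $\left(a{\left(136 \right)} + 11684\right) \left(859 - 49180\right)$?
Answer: $-564582564 - 48321 \sqrt{185} \approx -5.6524 \cdot 10^{8}$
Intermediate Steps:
$\left(a{\left(136 \right)} + 11684\right) \left(859 - 49180\right) = \left(\sqrt{49 + 136} + 11684\right) \left(859 - 49180\right) = \left(\sqrt{185} + 11684\right) \left(-48321\right) = \left(11684 + \sqrt{185}\right) \left(-48321\right) = -564582564 - 48321 \sqrt{185}$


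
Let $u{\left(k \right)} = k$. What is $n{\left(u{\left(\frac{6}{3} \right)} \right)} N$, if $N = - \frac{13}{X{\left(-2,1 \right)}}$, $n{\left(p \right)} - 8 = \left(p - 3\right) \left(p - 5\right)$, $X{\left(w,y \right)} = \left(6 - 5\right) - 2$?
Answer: $143$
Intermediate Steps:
$X{\left(w,y \right)} = -1$ ($X{\left(w,y \right)} = 1 - 2 = -1$)
$n{\left(p \right)} = 8 + \left(-5 + p\right) \left(-3 + p\right)$ ($n{\left(p \right)} = 8 + \left(p - 3\right) \left(p - 5\right) = 8 + \left(-3 + p\right) \left(-5 + p\right) = 8 + \left(-5 + p\right) \left(-3 + p\right)$)
$N = 13$ ($N = - \frac{13}{-1} = \left(-13\right) \left(-1\right) = 13$)
$n{\left(u{\left(\frac{6}{3} \right)} \right)} N = \left(23 + \left(\frac{6}{3}\right)^{2} - 8 \cdot \frac{6}{3}\right) 13 = \left(23 + \left(6 \cdot \frac{1}{3}\right)^{2} - 8 \cdot 6 \cdot \frac{1}{3}\right) 13 = \left(23 + 2^{2} - 16\right) 13 = \left(23 + 4 - 16\right) 13 = 11 \cdot 13 = 143$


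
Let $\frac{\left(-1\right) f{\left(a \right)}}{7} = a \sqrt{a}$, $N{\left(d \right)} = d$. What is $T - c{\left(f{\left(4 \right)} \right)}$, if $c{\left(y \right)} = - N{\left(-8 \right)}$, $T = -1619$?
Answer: $-1627$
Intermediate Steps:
$f{\left(a \right)} = - 7 a^{\frac{3}{2}}$ ($f{\left(a \right)} = - 7 a \sqrt{a} = - 7 a^{\frac{3}{2}}$)
$c{\left(y \right)} = 8$ ($c{\left(y \right)} = \left(-1\right) \left(-8\right) = 8$)
$T - c{\left(f{\left(4 \right)} \right)} = -1619 - 8 = -1627$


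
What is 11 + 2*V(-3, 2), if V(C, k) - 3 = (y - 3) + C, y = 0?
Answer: 5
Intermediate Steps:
V(C, k) = C (V(C, k) = 3 + ((0 - 3) + C) = 3 + (-3 + C) = C)
11 + 2*V(-3, 2) = 11 + 2*(-3) = 11 - 6 = 5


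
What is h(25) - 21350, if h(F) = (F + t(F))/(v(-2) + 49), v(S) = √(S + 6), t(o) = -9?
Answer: -1088834/51 ≈ -21350.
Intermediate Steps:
v(S) = √(6 + S)
h(F) = -3/17 + F/51 (h(F) = (F - 9)/(√(6 - 2) + 49) = (-9 + F)/(√4 + 49) = (-9 + F)/(2 + 49) = (-9 + F)/51 = (-9 + F)*(1/51) = -3/17 + F/51)
h(25) - 21350 = (-3/17 + (1/51)*25) - 21350 = (-3/17 + 25/51) - 21350 = 16/51 - 21350 = -1088834/51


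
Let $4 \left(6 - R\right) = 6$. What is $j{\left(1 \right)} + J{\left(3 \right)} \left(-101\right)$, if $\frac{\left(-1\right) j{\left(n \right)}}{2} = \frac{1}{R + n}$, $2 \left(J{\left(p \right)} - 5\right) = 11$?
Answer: $- \frac{23339}{22} \approx -1060.9$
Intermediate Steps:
$R = \frac{9}{2}$ ($R = 6 - \frac{3}{2} = \frac{9}{2} \approx 4.5$)
$J{\left(p \right)} = \frac{21}{2}$ ($J{\left(p \right)} = 5 + \frac{1}{2} \cdot 11 = 5 + \frac{11}{2} = \frac{21}{2}$)
$j{\left(n \right)} = - \frac{2}{\frac{9}{2} + n}$
$j{\left(1 \right)} + J{\left(3 \right)} \left(-101\right) = - \frac{4}{9 + 2 \cdot 1} + \frac{21}{2} \left(-101\right) = - \frac{4}{9 + 2} - \frac{2121}{2} = - \frac{4}{11} - \frac{2121}{2} = - \frac{23339}{22}$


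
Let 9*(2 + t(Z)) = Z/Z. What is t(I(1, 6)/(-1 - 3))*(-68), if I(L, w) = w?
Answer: 1156/9 ≈ 128.44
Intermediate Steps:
t(Z) = -17/9 (t(Z) = -2 + (Z/Z)/9 = -2 + (1/9)*1 = -2 + 1/9 = -17/9)
t(I(1, 6)/(-1 - 3))*(-68) = -17/9*(-68) = 1156/9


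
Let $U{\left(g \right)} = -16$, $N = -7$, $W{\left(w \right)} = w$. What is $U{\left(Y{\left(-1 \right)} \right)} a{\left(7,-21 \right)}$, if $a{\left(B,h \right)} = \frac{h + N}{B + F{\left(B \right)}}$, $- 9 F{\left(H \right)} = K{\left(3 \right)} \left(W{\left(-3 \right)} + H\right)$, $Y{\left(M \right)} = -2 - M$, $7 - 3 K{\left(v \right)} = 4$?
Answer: $\frac{4032}{59} \approx 68.339$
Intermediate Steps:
$K{\left(v \right)} = 1$ ($K{\left(v \right)} = \frac{7}{3} - \frac{4}{3} = 1$)
$F{\left(H \right)} = \frac{1}{3} - \frac{H}{9}$ ($F{\left(H \right)} = - \frac{1 \left(-3 + H\right)}{9} = - \frac{-3 + H}{9} = \frac{1}{3} - \frac{H}{9}$)
$a{\left(B,h \right)} = \frac{-7 + h}{\frac{1}{3} + \frac{8 B}{9}}$ ($a{\left(B,h \right)} = \frac{h - 7}{B - \left(- \frac{1}{3} + \frac{B}{9}\right)} = \frac{-7 + h}{\frac{1}{3} + \frac{8 B}{9}}$)
$U{\left(Y{\left(-1 \right)} \right)} a{\left(7,-21 \right)} = - 16 \frac{9 \left(-7 - 21\right)}{3 + 8 \cdot 7} = - 16 \cdot 9 \frac{1}{3 + 56} \left(-28\right) = - 16 \cdot 9 \cdot \frac{1}{59} \left(-28\right) = \left(-16\right) \left(- \frac{252}{59}\right) = \frac{4032}{59}$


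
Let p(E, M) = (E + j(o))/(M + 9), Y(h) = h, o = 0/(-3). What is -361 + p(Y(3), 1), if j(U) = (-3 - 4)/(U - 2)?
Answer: -7207/20 ≈ -360.35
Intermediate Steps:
o = 0 (o = 0*(-⅓) = 0)
j(U) = -7/(-2 + U)
p(E, M) = (7/2 + E)/(9 + M) (p(E, M) = (E - 7/(-2 + 0))/(M + 9) = (E - 7/(-2))/(9 + M) = (E - 7*(-½))/(9 + M) = (E + 7/2)/(9 + M) = (7/2 + E)/(9 + M))
-361 + p(Y(3), 1) = -361 + (7/2 + 3)/(9 + 1) = -361 + (13/2)/10 = -361 + (⅒)*(13/2) = -361 + 13/20 = -7207/20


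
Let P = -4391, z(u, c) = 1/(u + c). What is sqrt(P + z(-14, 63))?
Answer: I*sqrt(215158)/7 ≈ 66.264*I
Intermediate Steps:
z(u, c) = 1/(c + u)
sqrt(P + z(-14, 63)) = sqrt(-4391 + 1/(63 - 14)) = sqrt(-4391 + 1/49) = sqrt(-215158/49) = I*sqrt(215158)/7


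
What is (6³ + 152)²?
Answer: 135424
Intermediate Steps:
(6³ + 152)² = (216 + 152)² = 368² = 135424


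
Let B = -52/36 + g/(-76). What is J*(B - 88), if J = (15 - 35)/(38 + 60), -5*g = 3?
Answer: 305873/16758 ≈ 18.252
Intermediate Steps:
g = -⅗ (g = -⅕*3 = -⅗ ≈ -0.60000)
B = -4913/3420 (B = -52/36 - ⅗/(-76) = -52*1/36 - ⅗*(-1/76) = -13/9 + 3/380 = -4913/3420 ≈ -1.4366)
J = -10/49 (J = -20/98 = -20*1/98 = -10/49 ≈ -0.20408)
J*(B - 88) = -10*(-4913/3420 - 88)/49 = -10/49*(-305873/3420) = 305873/16758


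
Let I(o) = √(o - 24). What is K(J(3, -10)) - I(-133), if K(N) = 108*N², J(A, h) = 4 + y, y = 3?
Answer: 5292 - I*√157 ≈ 5292.0 - 12.53*I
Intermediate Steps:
J(A, h) = 7 (J(A, h) = 4 + 3 = 7)
I(o) = √(-24 + o)
K(J(3, -10)) - I(-133) = 108*7² - √(-24 - 133) = 108*49 - √(-157) = 5292 - I*√157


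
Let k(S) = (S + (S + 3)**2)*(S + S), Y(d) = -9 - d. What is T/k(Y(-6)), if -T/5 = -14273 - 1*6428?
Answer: 103505/18 ≈ 5750.3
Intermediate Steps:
T = 103505 (T = -5*(-14273 - 1*6428) = -5*(-14273 - 6428) = -5*(-20701) = 103505)
k(S) = 2*S*(S + (3 + S)**2) (k(S) = (S + (3 + S)**2)*(2*S) = 2*S*(S + (3 + S)**2))
T/k(Y(-6)) = 103505/((2*(-9 - 1*(-6))*((-9 - 1*(-6)) + (3 + (-9 - 1*(-6)))**2))) = 103505/((2*(-9 + 6)*((-9 + 6) + (3 + (-9 + 6))**2))) = 103505/((2*(-3)*(-3 + (3 - 3)**2))) = 103505/((2*(-3)*(-3 + 0**2))) = 103505/((2*(-3)*(-3 + 0))) = 103505/((2*(-3)*(-3))) = 103505/18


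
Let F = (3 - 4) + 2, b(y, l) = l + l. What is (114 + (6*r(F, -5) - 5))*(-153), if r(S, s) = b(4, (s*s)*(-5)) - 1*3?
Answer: 215577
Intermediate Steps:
b(y, l) = 2*l
F = 1 (F = -1 + 2 = 1)
r(S, s) = -3 - 10*s² (r(S, s) = 2*((s*s)*(-5)) - 1*3 = 2*(s²*(-5)) - 3 = 2*(-5*s²) - 3 = -10*s² - 3 = -3 - 10*s²)
(114 + (6*r(F, -5) - 5))*(-153) = (114 + (6*(-3 - 10*(-5)²) - 5))*(-153) = (114 + (6*(-3 - 10*25) - 5))*(-153) = (114 + (6*(-3 - 250) - 5))*(-153) = (114 + (6*(-253) - 5))*(-153) = (114 + (-1518 - 5))*(-153) = (114 - 1523)*(-153) = -1409*(-153) = 215577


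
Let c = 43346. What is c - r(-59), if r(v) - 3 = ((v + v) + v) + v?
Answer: 43579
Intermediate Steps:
r(v) = 3 + 4*v (r(v) = 3 + (((v + v) + v) + v) = 3 + ((2*v + v) + v) = 3 + (3*v + v) = 3 + 4*v)
c - r(-59) = 43346 - (3 + 4*(-59)) = 43346 - (3 - 236) = 43346 - 1*(-233) = 43346 + 233 = 43579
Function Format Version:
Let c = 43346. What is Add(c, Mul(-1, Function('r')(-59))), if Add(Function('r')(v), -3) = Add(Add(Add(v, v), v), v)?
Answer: 43579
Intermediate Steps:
Function('r')(v) = Add(3, Mul(4, v)) (Function('r')(v) = Add(3, Add(Add(Add(v, v), v), v)) = Add(3, Add(Add(Mul(2, v), v), v)) = Add(3, Add(Mul(3, v), v)) = Add(3, Mul(4, v)))
Add(c, Mul(-1, Function('r')(-59))) = Add(43346, Mul(-1, Add(3, Mul(4, -59)))) = Add(43346, Mul(-1, Add(3, -236))) = Add(43346, Mul(-1, -233)) = Add(43346, 233) = 43579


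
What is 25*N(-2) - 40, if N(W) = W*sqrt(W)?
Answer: -40 - 50*I*sqrt(2) ≈ -40.0 - 70.711*I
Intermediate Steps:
N(W) = W**(3/2)
25*N(-2) - 40 = 25*(-2)**(3/2) - 40 = 25*(-2*I*sqrt(2)) - 40 = -50*I*sqrt(2) - 40 = -40 - 50*I*sqrt(2)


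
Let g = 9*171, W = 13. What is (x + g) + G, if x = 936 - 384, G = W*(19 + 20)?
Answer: 2598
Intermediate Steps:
g = 1539
G = 507 (G = 13*(19 + 20) = 13*39 = 507)
x = 552
(x + g) + G = (552 + 1539) + 507 = 2091 + 507 = 2598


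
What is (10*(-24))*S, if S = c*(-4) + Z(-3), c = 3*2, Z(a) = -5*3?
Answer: 9360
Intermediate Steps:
Z(a) = -15
c = 6
S = -39 (S = 6*(-4) - 15 = -24 - 15 = -39)
(10*(-24))*S = (10*(-24))*(-39) = -240*(-39) = 9360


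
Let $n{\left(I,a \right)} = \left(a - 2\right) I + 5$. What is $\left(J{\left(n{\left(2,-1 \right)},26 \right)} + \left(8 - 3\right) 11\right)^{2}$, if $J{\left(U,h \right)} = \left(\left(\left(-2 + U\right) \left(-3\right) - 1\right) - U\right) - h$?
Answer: $1444$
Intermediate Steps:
$n{\left(I,a \right)} = 5 + I \left(-2 + a\right)$ ($n{\left(I,a \right)} = \left(a - 2\right) I + 5 = \left(-2 + a\right) I + 5 = I \left(-2 + a\right) + 5 = 5 + I \left(-2 + a\right)$)
$J{\left(U,h \right)} = 5 - h - 4 U$ ($J{\left(U,h \right)} = \left(\left(\left(6 - 3 U\right) - 1\right) - U\right) - h = \left(\left(5 - 3 U\right) - U\right) - h = \left(5 - 4 U\right) - h = 5 - h - 4 U$)
$\left(J{\left(n{\left(2,-1 \right)},26 \right)} + \left(8 - 3\right) 11\right)^{2} = \left(\left(5 - 26 - 4 \left(5 - 4 + 2 \left(-1\right)\right)\right) + \left(8 - 3\right) 11\right)^{2} = \left(\left(5 - 26 - 4 \left(5 - 4 - 2\right)\right) + 5 \cdot 11\right)^{2} = \left(\left(5 - 26 - -4\right) + 55\right)^{2} = \left(\left(5 - 26 + 4\right) + 55\right)^{2} = \left(-17 + 55\right)^{2} = 38^{2} = 1444$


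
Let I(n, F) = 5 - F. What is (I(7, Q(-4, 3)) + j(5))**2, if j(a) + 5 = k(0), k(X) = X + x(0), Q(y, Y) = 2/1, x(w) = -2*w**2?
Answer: 4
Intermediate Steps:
Q(y, Y) = 2 (Q(y, Y) = 2*1 = 2)
k(X) = X (k(X) = X - 2*0**2 = X - 2*0 = X + 0 = X)
j(a) = -5 (j(a) = -5 + 0 = -5)
(I(7, Q(-4, 3)) + j(5))**2 = ((5 - 1*2) - 5)**2 = ((5 - 2) - 5)**2 = (3 - 5)**2 = (-2)**2 = 4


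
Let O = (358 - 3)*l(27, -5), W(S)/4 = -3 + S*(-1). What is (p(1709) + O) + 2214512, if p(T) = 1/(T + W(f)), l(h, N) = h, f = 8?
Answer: 3703121506/1665 ≈ 2.2241e+6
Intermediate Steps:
W(S) = -12 - 4*S (W(S) = 4*(-3 + S*(-1)) = 4*(-3 - S) = -12 - 4*S)
O = 9585 (O = (358 - 3)*27 = 355*27 = 9585)
p(T) = 1/(-44 + T) (p(T) = 1/(T + (-12 - 4*8)) = 1/(T + (-12 - 32)) = 1/(T - 44) = 1/(-44 + T))
(p(1709) + O) + 2214512 = (1/(-44 + 1709) + 9585) + 2214512 = (1/1665 + 9585) + 2214512 = 15959026/1665 + 2214512 = 3703121506/1665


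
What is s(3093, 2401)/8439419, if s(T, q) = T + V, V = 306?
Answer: 3399/8439419 ≈ 0.00040275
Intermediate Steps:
s(T, q) = 306 + T (s(T, q) = T + 306 = 306 + T)
s(3093, 2401)/8439419 = (306 + 3093)/8439419 = 3399*(1/8439419) = 3399/8439419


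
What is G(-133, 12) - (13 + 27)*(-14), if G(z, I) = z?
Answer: 427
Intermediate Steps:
G(-133, 12) - (13 + 27)*(-14) = -133 - (13 + 27)*(-14) = -133 - 40*(-14) = -133 - 1*(-560) = -133 + 560 = 427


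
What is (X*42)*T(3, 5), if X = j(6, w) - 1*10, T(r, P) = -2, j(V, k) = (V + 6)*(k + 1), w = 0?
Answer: -168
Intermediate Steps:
j(V, k) = (1 + k)*(6 + V) (j(V, k) = (6 + V)*(1 + k) = (1 + k)*(6 + V))
X = 2 (X = (6 + 6 + 6*0 + 6*0) - 1*10 = (6 + 6 + 0 + 0) - 10 = 12 - 10 = 2)
(X*42)*T(3, 5) = (2*42)*(-2) = 84*(-2) = -168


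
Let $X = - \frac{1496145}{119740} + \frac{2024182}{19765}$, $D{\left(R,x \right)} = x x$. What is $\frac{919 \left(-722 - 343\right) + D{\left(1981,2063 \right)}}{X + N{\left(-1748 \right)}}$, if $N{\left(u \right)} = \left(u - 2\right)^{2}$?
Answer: $\frac{1551220444679480}{1449622484599351} \approx 1.0701$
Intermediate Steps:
$D{\left(R,x \right)} = x^{2}$
$X = \frac{42560849351}{473332220}$ ($X = \left(-1496145\right) \frac{1}{119740} + 2024182 \cdot \frac{1}{19765} = - \frac{299229}{23948} + \frac{2024182}{19765} = \frac{42560849351}{473332220} \approx 89.917$)
$N{\left(u \right)} = \left(-2 + u\right)^{2}$
$\frac{919 \left(-722 - 343\right) + D{\left(1981,2063 \right)}}{X + N{\left(-1748 \right)}} = \frac{919 \left(-722 - 343\right) + 2063^{2}}{\frac{42560849351}{473332220} + \left(-2 - 1748\right)^{2}} = \frac{919 \left(-1065\right) + 4255969}{\frac{42560849351}{473332220} + \left(-1750\right)^{2}} = \frac{-978735 + 4255969}{\frac{42560849351}{473332220} + 3062500} = \frac{3277234}{\frac{1449622484599351}{473332220}} = 3277234 \cdot \frac{473332220}{1449622484599351} = \frac{1551220444679480}{1449622484599351}$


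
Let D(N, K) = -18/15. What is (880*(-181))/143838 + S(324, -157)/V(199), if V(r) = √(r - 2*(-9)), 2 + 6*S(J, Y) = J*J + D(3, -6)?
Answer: -79640/71919 + 262432*√217/3255 ≈ 1186.6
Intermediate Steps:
D(N, K) = -6/5 (D(N, K) = -18*1/15 = -6/5)
S(J, Y) = -8/15 + J²/6 (S(J, Y) = -⅓ + (J*J - 6/5)/6 = -⅓ + (J² - 6/5)/6 = -⅓ + (-6/5 + J²)/6 = -⅓ + (-⅕ + J²/6) = -8/15 + J²/6)
V(r) = √(18 + r) (V(r) = √(r + 18) = √(18 + r))
(880*(-181))/143838 + S(324, -157)/V(199) = (880*(-181))/143838 + (-8/15 + (⅙)*324²)/(√(18 + 199)) = -159280*1/143838 + (-8/15 + (⅙)*104976)/(√217) = -79640/71919 + (-8/15 + 17496)*(√217/217) = -79640/71919 + 262432*(√217/217)/15 = -79640/71919 + 262432*√217/3255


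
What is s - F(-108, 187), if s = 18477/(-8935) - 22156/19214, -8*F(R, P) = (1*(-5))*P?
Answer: -82470963327/686708360 ≈ -120.10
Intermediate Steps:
F(R, P) = 5*P/8 (F(R, P) = -1*(-5)*P/8 = -(-5)*P/8 = 5*P/8)
s = -276490469/85838545 (s = 18477*(-1/8935) - 22156*1/19214 = -18477/8935 - 11078/9607 = -276490469/85838545 ≈ -3.2211)
s - F(-108, 187) = -276490469/85838545 - 5*187/8 = -276490469/85838545 - 1*935/8 = -276490469/85838545 - 935/8 = -82470963327/686708360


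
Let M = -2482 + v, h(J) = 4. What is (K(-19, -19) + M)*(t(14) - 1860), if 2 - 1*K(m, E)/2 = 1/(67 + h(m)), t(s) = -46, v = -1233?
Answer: 502198598/71 ≈ 7.0732e+6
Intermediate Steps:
K(m, E) = 282/71 (K(m, E) = 4 - 2/(67 + 4) = 4 - 2/71 = 282/71)
M = -3715 (M = -2482 - 1233 = -3715)
(K(-19, -19) + M)*(t(14) - 1860) = (282/71 - 3715)*(-46 - 1860) = -263483/71*(-1906) = 502198598/71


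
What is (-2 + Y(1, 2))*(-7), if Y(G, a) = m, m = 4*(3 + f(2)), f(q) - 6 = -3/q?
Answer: -196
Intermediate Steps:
f(q) = 6 - 3/q
m = 30 (m = 4*(3 + (6 - 3/2)) = 4*(3 + 9/2) = 4*(15/2) = 30)
Y(G, a) = 30
(-2 + Y(1, 2))*(-7) = (-2 + 30)*(-7) = 28*(-7) = -196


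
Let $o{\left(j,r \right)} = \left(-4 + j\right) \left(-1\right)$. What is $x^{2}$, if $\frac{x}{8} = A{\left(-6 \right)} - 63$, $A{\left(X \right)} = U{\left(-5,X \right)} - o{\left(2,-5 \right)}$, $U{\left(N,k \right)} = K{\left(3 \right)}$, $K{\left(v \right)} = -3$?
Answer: $295936$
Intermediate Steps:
$U{\left(N,k \right)} = -3$
$o{\left(j,r \right)} = 4 - j$
$A{\left(X \right)} = -5$ ($A{\left(X \right)} = -3 - \left(4 - 2\right) = -3 - 2 = -5$)
$x = -544$ ($x = 8 \left(-5 - 63\right) = 8 \left(-68\right) = -544$)
$x^{2} = \left(-544\right)^{2} = 295936$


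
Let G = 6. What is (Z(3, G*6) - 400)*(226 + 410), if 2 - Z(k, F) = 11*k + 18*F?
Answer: -686244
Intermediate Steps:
Z(k, F) = 2 - 18*F - 11*k (Z(k, F) = 2 - (11*k + 18*F) = 2 + (-18*F - 11*k) = 2 - 18*F - 11*k)
(Z(3, G*6) - 400)*(226 + 410) = ((2 - 108*6 - 11*3) - 400)*(226 + 410) = ((2 - 18*36 - 33) - 400)*636 = ((2 - 648 - 33) - 400)*636 = (-679 - 400)*636 = -1079*636 = -686244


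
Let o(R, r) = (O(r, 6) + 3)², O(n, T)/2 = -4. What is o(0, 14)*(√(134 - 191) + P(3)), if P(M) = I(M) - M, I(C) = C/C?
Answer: -50 + 25*I*√57 ≈ -50.0 + 188.75*I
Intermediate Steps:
O(n, T) = -8 (O(n, T) = 2*(-4) = -8)
I(C) = 1
o(R, r) = 25 (o(R, r) = (-8 + 3)² = (-5)² = 25)
P(M) = 1 - M
o(0, 14)*(√(134 - 191) + P(3)) = 25*(√(134 - 191) + (1 - 1*3)) = 25*(√(-57) + (1 - 3)) = 25*(I*√57 - 2) = 25*(-2 + I*√57) = -50 + 25*I*√57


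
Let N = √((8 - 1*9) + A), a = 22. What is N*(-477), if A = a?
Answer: -477*√21 ≈ -2185.9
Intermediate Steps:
A = 22
N = √21 (N = √((8 - 1*9) + 22) = √((8 - 9) + 22) = √(-1 + 22) = √21 ≈ 4.5826)
N*(-477) = √21*(-477) = -477*√21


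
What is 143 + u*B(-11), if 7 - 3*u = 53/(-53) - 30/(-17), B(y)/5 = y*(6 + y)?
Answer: 36443/51 ≈ 714.57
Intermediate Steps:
B(y) = 5*y*(6 + y) (B(y) = 5*(y*(6 + y)) = 5*y*(6 + y))
u = 106/51 (u = 7/3 - (53/(-53) - 30/(-17))/3 = 7/3 - (53*(-1/53) - 30*(-1/17))/3 = 7/3 - (-1 + 30/17)/3 = 7/3 - ⅓*13/17 = 7/3 - 13/51 = 106/51 ≈ 2.0784)
143 + u*B(-11) = 143 + 106*(5*(-11)*(6 - 11))/51 = 143 + 106*(5*(-11)*(-5))/51 = 143 + (106/51)*275 = 143 + 29150/51 = 36443/51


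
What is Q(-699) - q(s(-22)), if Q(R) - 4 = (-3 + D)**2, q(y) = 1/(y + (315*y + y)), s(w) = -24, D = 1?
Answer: 60865/7608 ≈ 8.0001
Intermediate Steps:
q(y) = 1/(317*y) (q(y) = 1/(y + 316*y) = 1/(317*y))
Q(R) = 8 (Q(R) = 4 + (-3 + 1)**2 = 4 + (-2)**2 = 4 + 4 = 8)
Q(-699) - q(s(-22)) = 8 - 1/(317*(-24)) = 8 - (-1)/(317*24) = 8 - 1*(-1/7608) = 8 + 1/7608 = 60865/7608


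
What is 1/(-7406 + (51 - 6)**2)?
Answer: -1/5381 ≈ -0.00018584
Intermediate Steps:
1/(-7406 + (51 - 6)**2) = 1/(-7406 + 45**2) = 1/(-7406 + 2025) = 1/(-5381) = -1/5381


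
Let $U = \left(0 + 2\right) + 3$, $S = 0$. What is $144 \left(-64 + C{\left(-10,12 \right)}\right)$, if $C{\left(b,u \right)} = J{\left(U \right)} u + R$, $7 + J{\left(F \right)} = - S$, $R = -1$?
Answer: $-21456$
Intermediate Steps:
$U = 5$ ($U = 2 + 3 = 5$)
$J{\left(F \right)} = -7$ ($J{\left(F \right)} = -7 - 0 = -7 + 0 = -7$)
$C{\left(b,u \right)} = -1 - 7 u$ ($C{\left(b,u \right)} = - 7 u - 1 = -1 - 7 u$)
$144 \left(-64 + C{\left(-10,12 \right)}\right) = 144 \left(-64 - 85\right) = 144 \left(-149\right) = -21456$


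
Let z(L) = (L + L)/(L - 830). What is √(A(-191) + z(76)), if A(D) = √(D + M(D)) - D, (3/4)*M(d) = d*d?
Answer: √(244061883 + 426387*√436053)/1131 ≈ 20.271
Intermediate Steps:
M(d) = 4*d²/3 (M(d) = 4*(d*d)/3 = 4*d²/3)
z(L) = 2*L/(-830 + L) (z(L) = (2*L)/(-830 + L) = 2*L/(-830 + L))
A(D) = √(D + 4*D²/3) - D
√(A(-191) + z(76)) = √((-1*(-191) + √3*√(-191*(3 + 4*(-191)))/3) + 2*76/(-830 + 76)) = √((191 + √3*√(-191*(3 - 764))/3) + 2*76/(-754)) = √((191 + √3*√(-191*(-761))/3) + 2*76*(-1/754)) = √((191 + √3*√145351/3) - 76/377) = √((191 + √436053/3) - 76/377) = √(71931/377 + √436053/3)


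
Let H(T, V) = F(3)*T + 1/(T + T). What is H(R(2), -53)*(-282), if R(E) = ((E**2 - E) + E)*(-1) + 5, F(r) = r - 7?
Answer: 987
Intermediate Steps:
F(r) = -7 + r
R(E) = 5 - E**2 (R(E) = E**2*(-1) + 5 = -E**2 + 5 = 5 - E**2)
H(T, V) = 1/(2*T) - 4*T (H(T, V) = (-7 + 3)*T + 1/(T + T) = -4*T + 1/(2*T) = 1/(2*T) - 4*T)
H(R(2), -53)*(-282) = (1/(2*(5 - 1*2**2)) - 4*(5 - 1*2**2))*(-282) = (1/(2*(5 - 1*4)) - 4*(5 - 1*4))*(-282) = (1/(2*(5 - 4)) - 4*(5 - 4))*(-282) = ((1/2)/1 - 4*1)*(-282) = ((1/2)*1 - 4)*(-282) = (1/2 - 4)*(-282) = -7/2*(-282) = 987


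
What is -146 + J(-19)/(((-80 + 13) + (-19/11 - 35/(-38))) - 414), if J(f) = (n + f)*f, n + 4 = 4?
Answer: -29554568/201395 ≈ -146.75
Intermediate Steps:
n = 0 (n = -4 + 4 = 0)
J(f) = f**2 (J(f) = (0 + f)*f = f*f = f**2)
-146 + J(-19)/(((-80 + 13) + (-19/11 - 35/(-38))) - 414) = -146 + (-19)**2/(((-80 + 13) + (-19/11 - 35/(-38))) - 414) = -146 + 361/((-67 + (-19*1/11 - 35*(-1/38))) - 414) = -146 + 361/((-67 + (-19/11 + 35/38)) - 414) = -146 + 361/((-67 - 337/418) - 414) = -146 + 361/(-28343/418 - 414) = -146 + 361/(-201395/418) = -146 - 418/201395*361 = -146 - 150898/201395 = -29554568/201395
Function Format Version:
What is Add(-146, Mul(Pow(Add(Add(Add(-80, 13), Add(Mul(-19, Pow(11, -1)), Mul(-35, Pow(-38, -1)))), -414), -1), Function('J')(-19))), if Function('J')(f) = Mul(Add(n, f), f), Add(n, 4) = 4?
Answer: Rational(-29554568, 201395) ≈ -146.75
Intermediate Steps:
n = 0 (n = Add(-4, 4) = 0)
Function('J')(f) = Pow(f, 2) (Function('J')(f) = Mul(Add(0, f), f) = Mul(f, f) = Pow(f, 2))
Add(-146, Mul(Pow(Add(Add(Add(-80, 13), Add(Mul(-19, Pow(11, -1)), Mul(-35, Pow(-38, -1)))), -414), -1), Function('J')(-19))) = Add(-146, Mul(Pow(Add(Add(Add(-80, 13), Add(Mul(-19, Pow(11, -1)), Mul(-35, Pow(-38, -1)))), -414), -1), Pow(-19, 2))) = Add(-146, Mul(Pow(Add(Add(-67, Add(Mul(-19, Rational(1, 11)), Mul(-35, Rational(-1, 38)))), -414), -1), 361)) = Add(-146, Mul(Pow(Add(Add(-67, Add(Rational(-19, 11), Rational(35, 38))), -414), -1), 361)) = Add(-146, Mul(Pow(Add(Add(-67, Rational(-337, 418)), -414), -1), 361)) = Add(-146, Mul(Pow(Add(Rational(-28343, 418), -414), -1), 361)) = Add(-146, Mul(Pow(Rational(-201395, 418), -1), 361)) = Add(-146, Mul(Rational(-418, 201395), 361)) = Add(-146, Rational(-150898, 201395)) = Rational(-29554568, 201395)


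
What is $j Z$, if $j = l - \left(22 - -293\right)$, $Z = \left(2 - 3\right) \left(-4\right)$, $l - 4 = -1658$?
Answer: $-7876$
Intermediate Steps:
$l = -1654$ ($l = 4 - 1658 = -1654$)
$Z = 4$ ($Z = \left(-1\right) \left(-4\right) = 4$)
$j = -1969$ ($j = -1654 - \left(22 - -293\right) = -1654 - \left(22 + 293\right) = -1654 - 315 = -1969$)
$j Z = \left(-1969\right) 4 = -7876$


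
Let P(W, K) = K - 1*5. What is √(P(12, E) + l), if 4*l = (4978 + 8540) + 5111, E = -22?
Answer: √18521/2 ≈ 68.046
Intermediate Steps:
P(W, K) = -5 + K (P(W, K) = K - 5 = -5 + K)
l = 18629/4 (l = ((4978 + 8540) + 5111)/4 = (13518 + 5111)/4 = (¼)*18629 = 18629/4 ≈ 4657.3)
√(P(12, E) + l) = √((-5 - 22) + 18629/4) = √(-27 + 18629/4) = √(18521/4) = √18521/2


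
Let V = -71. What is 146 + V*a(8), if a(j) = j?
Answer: -422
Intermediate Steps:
146 + V*a(8) = 146 - 71*8 = 146 - 568 = -422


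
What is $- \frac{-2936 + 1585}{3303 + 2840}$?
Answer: $\frac{1351}{6143} \approx 0.21993$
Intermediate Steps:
$- \frac{-2936 + 1585}{3303 + 2840} = - \frac{-1351}{6143} = \left(-1\right) \left(- \frac{1351}{6143}\right) = \frac{1351}{6143}$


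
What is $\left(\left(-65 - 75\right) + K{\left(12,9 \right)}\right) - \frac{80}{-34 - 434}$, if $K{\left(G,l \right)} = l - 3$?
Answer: $- \frac{15658}{117} \approx -133.83$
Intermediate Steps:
$K{\left(G,l \right)} = -3 + l$
$\left(\left(-65 - 75\right) + K{\left(12,9 \right)}\right) - \frac{80}{-34 - 434} = \left(\left(-65 - 75\right) + \left(-3 + 9\right)\right) - \frac{80}{-34 - 434} = \left(-140 + 6\right) - \frac{80}{-468} = -134 - - \frac{20}{117} = -134 + \frac{20}{117} = - \frac{15658}{117}$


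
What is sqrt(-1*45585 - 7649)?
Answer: I*sqrt(53234) ≈ 230.72*I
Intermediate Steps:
sqrt(-1*45585 - 7649) = sqrt(-45585 - 7649) = sqrt(-53234) = I*sqrt(53234)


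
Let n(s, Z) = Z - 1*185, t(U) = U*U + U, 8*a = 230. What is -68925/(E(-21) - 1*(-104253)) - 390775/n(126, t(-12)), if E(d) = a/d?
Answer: 64561572775/8757137 ≈ 7372.5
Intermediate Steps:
a = 115/4 (a = (⅛)*230 = 115/4 ≈ 28.750)
t(U) = U + U² (t(U) = U² + U = U + U²)
n(s, Z) = -185 + Z (n(s, Z) = Z - 185 = -185 + Z)
E(d) = 115/(4*d)
-68925/(E(-21) - 1*(-104253)) - 390775/n(126, t(-12)) = -68925/((115/4)/(-21) - 1*(-104253)) - 390775/(-185 - 12*(1 - 12)) = -68925/((115/4)*(-1/21) + 104253) - 390775/(-185 - 12*(-11)) = -68925/(-115/84 + 104253) - 390775/(-185 + 132) = -68925/8757137/84 - 390775/(-53) = -68925*84/8757137 - 390775*(-1/53) = -5789700/8757137 + 390775/53 = 64561572775/8757137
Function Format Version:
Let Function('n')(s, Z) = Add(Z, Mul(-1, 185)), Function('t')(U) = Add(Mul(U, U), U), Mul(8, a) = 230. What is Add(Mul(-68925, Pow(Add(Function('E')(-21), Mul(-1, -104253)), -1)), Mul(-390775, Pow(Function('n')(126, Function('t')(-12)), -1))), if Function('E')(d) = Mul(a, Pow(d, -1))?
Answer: Rational(64561572775, 8757137) ≈ 7372.5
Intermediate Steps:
a = Rational(115, 4) (a = Mul(Rational(1, 8), 230) = Rational(115, 4) ≈ 28.750)
Function('t')(U) = Add(U, Pow(U, 2)) (Function('t')(U) = Add(Pow(U, 2), U) = Add(U, Pow(U, 2)))
Function('n')(s, Z) = Add(-185, Z) (Function('n')(s, Z) = Add(Z, -185) = Add(-185, Z))
Function('E')(d) = Mul(Rational(115, 4), Pow(d, -1))
Add(Mul(-68925, Pow(Add(Function('E')(-21), Mul(-1, -104253)), -1)), Mul(-390775, Pow(Function('n')(126, Function('t')(-12)), -1))) = Add(Mul(-68925, Pow(Add(Mul(Rational(115, 4), Pow(-21, -1)), Mul(-1, -104253)), -1)), Mul(-390775, Pow(Add(-185, Mul(-12, Add(1, -12))), -1))) = Add(Mul(-68925, Pow(Add(Mul(Rational(115, 4), Rational(-1, 21)), 104253), -1)), Mul(-390775, Pow(Add(-185, Mul(-12, -11)), -1))) = Add(Mul(-68925, Pow(Add(Rational(-115, 84), 104253), -1)), Mul(-390775, Pow(Add(-185, 132), -1))) = Add(Mul(-68925, Pow(Rational(8757137, 84), -1)), Mul(-390775, Pow(-53, -1))) = Add(Mul(-68925, Rational(84, 8757137)), Mul(-390775, Rational(-1, 53))) = Add(Rational(-5789700, 8757137), Rational(390775, 53)) = Rational(64561572775, 8757137)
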